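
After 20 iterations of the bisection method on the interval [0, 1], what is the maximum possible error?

Bisection error bound: |error| ≤ (b-a)/2^n
|error| ≤ (1 - 0)/2^20 = 1/2^20
|error| ≤ 0.0000009537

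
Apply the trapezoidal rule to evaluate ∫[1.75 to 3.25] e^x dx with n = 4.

f(x) = e^x
a = 1.75, b = 3.25, n = 4
h = (b - a)/n = 0.375000

Trapezoidal rule: (h/2)[f(x₀) + 2f(x₁) + 2f(x₂) + ... + f(xₙ)]

x_0 = 1.7500, f(x_0) = 5.754603, coefficient = 1
x_1 = 2.1250, f(x_1) = 8.372897, coefficient = 2
x_2 = 2.5000, f(x_2) = 12.182494, coefficient = 2
x_3 = 2.8750, f(x_3) = 17.725424, coefficient = 2
x_4 = 3.2500, f(x_4) = 25.790340, coefficient = 1

I ≈ (0.375000/2) × 108.106574 = 20.269983
Exact value: 20.035737
Error: 0.234245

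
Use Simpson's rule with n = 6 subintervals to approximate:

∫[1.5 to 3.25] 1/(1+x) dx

f(x) = 1/(1+x)
a = 1.5, b = 3.25, n = 6
h = (b - a)/n = 0.291667

Simpson's rule: (h/3)[f(x₀) + 4f(x₁) + 2f(x₂) + ... + f(xₙ)]

x_0 = 1.5000, f(x_0) = 0.400000, coefficient = 1
x_1 = 1.7917, f(x_1) = 0.358209, coefficient = 4
x_2 = 2.0833, f(x_2) = 0.324324, coefficient = 2
x_3 = 2.3750, f(x_3) = 0.296296, coefficient = 4
x_4 = 2.6667, f(x_4) = 0.272727, coefficient = 2
x_5 = 2.9583, f(x_5) = 0.252632, coefficient = 4
x_6 = 3.2500, f(x_6) = 0.235294, coefficient = 1

I ≈ (0.291667/3) × 5.457945 = 0.530634
Exact value: 0.530628
Error: 0.000005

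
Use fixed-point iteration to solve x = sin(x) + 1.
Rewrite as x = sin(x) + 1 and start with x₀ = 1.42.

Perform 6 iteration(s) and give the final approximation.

Equation: x = sin(x) + 1
Fixed-point form: x = sin(x) + 1
x₀ = 1.42

x_1 = g(1.420000) = 1.988652
x_2 = g(1.988652) = 1.913961
x_3 = g(1.913961) = 1.941694
x_4 = g(1.941694) = 1.932002
x_5 = g(1.932002) = 1.935471
x_6 = g(1.935471) = 1.934240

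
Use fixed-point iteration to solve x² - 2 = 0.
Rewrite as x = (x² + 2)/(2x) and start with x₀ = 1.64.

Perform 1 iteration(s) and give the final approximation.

Equation: x² - 2 = 0
Fixed-point form: x = (x² + 2)/(2x)
x₀ = 1.64

x_1 = g(1.640000) = 1.429756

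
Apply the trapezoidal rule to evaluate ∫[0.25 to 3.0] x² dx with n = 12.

f(x) = x²
a = 0.25, b = 3.0, n = 12
h = (b - a)/n = 0.229167

Trapezoidal rule: (h/2)[f(x₀) + 2f(x₁) + 2f(x₂) + ... + f(xₙ)]

x_0 = 0.2500, f(x_0) = 0.062500, coefficient = 1
x_1 = 0.4792, f(x_1) = 0.229601, coefficient = 2
x_2 = 0.7083, f(x_2) = 0.501736, coefficient = 2
x_3 = 0.9375, f(x_3) = 0.878906, coefficient = 2
x_4 = 1.1667, f(x_4) = 1.361111, coefficient = 2
x_5 = 1.3958, f(x_5) = 1.948351, coefficient = 2
x_6 = 1.6250, f(x_6) = 2.640625, coefficient = 2
x_7 = 1.8542, f(x_7) = 3.437934, coefficient = 2
x_8 = 2.0833, f(x_8) = 4.340278, coefficient = 2
x_9 = 2.3125, f(x_9) = 5.347656, coefficient = 2
x_10 = 2.5417, f(x_10) = 6.460069, coefficient = 2
x_11 = 2.7708, f(x_11) = 7.677517, coefficient = 2
x_12 = 3.0000, f(x_12) = 9.000000, coefficient = 1

I ≈ (0.229167/2) × 78.710069 = 9.018862
Exact value: 8.994792
Error: 0.024070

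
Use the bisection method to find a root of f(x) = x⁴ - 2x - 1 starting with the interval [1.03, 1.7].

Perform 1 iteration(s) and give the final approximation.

f(x) = x⁴ - 2x - 1
Initial interval: [1.03, 1.7]

Iteration 1:
  c_1 = (1.030000 + 1.700000)/2 = 1.365000
  f(c_1) = f(1.365000) = -0.258393
  f(a) × f(c) ≥ 0, new interval: [1.365000, 1.700000]

After 1 iteration(s), the approximation is c_1 = 1.365000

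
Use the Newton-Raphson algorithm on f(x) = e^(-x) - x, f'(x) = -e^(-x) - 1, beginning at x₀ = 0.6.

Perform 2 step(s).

f(x) = e^(-x) - x
f'(x) = -e^(-x) - 1
x₀ = 0.6

Newton-Raphson formula: x_{n+1} = x_n - f(x_n)/f'(x_n)

Iteration 1:
  f(0.600000) = -0.051188
  f'(0.600000) = -1.548812
  x_1 = 0.600000 - (-0.051188)/(-1.548812) = 0.566950
Iteration 2:
  f(0.566950) = 0.000303
  f'(0.566950) = -1.567253
  x_2 = 0.566950 - 0.000303/(-1.567253) = 0.567143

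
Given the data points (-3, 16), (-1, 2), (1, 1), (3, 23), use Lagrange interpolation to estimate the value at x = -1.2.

Lagrange interpolation formula:
P(x) = Σ yᵢ × Lᵢ(x)
where Lᵢ(x) = Π_{j≠i} (x - xⱼ)/(xᵢ - xⱼ)

L_0(-1.2) = (-1.2 - (-1))/(-3 - (-1)) × (-1.2 - 1)/(-3 - 1) × (-1.2 - 3)/(-3 - 3) = 0.038500
L_1(-1.2) = (-1.2 - (-3))/(-1 - (-3)) × (-1.2 - 1)/(-1 - 1) × (-1.2 - 3)/(-1 - 3) = 1.039500
L_2(-1.2) = (-1.2 - (-3))/(1 - (-3)) × (-1.2 - (-1))/(1 - (-1)) × (-1.2 - 3)/(1 - 3) = -0.094500
L_3(-1.2) = (-1.2 - (-3))/(3 - (-3)) × (-1.2 - (-1))/(3 - (-1)) × (-1.2 - 1)/(3 - 1) = 0.016500

P(-1.2) = 16×L_0(-1.2) + 2×L_1(-1.2) + 1×L_2(-1.2) + 23×L_3(-1.2)
P(-1.2) = 2.980000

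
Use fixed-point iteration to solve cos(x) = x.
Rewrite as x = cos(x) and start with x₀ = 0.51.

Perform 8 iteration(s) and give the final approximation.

Equation: cos(x) = x
Fixed-point form: x = cos(x)
x₀ = 0.51

x_1 = g(0.510000) = 0.872745
x_2 = g(0.872745) = 0.642726
x_3 = g(0.642726) = 0.800465
x_4 = g(0.800465) = 0.696373
x_5 = g(0.696373) = 0.767173
x_6 = g(0.767173) = 0.719875
x_7 = g(0.719875) = 0.751888
x_8 = g(0.751888) = 0.730401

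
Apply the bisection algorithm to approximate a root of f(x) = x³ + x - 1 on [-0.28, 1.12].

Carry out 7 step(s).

f(x) = x³ + x - 1
Initial interval: [-0.28, 1.12]

Iteration 1:
  c_1 = (-0.280000 + 1.120000)/2 = 0.420000
  f(c_1) = f(0.420000) = -0.505912
  f(a) × f(c) ≥ 0, new interval: [0.420000, 1.120000]
Iteration 2:
  c_2 = (0.420000 + 1.120000)/2 = 0.770000
  f(c_2) = f(0.770000) = 0.226533
  f(a) × f(c) < 0, new interval: [0.420000, 0.770000]
Iteration 3:
  c_3 = (0.420000 + 0.770000)/2 = 0.595000
  f(c_3) = f(0.595000) = -0.194355
  f(a) × f(c) ≥ 0, new interval: [0.595000, 0.770000]
Iteration 4:
  c_4 = (0.595000 + 0.770000)/2 = 0.682500
  f(c_4) = f(0.682500) = 0.000413
  f(a) × f(c) < 0, new interval: [0.595000, 0.682500]
Iteration 5:
  c_5 = (0.595000 + 0.682500)/2 = 0.638750
  f(c_5) = f(0.638750) = -0.100639
  f(a) × f(c) ≥ 0, new interval: [0.638750, 0.682500]
Iteration 6:
  c_6 = (0.638750 + 0.682500)/2 = 0.660625
  f(c_6) = f(0.660625) = -0.051061
  f(a) × f(c) ≥ 0, new interval: [0.660625, 0.682500]
Iteration 7:
  c_7 = (0.660625 + 0.682500)/2 = 0.671563
  f(c_7) = f(0.671563) = -0.025565
  f(a) × f(c) ≥ 0, new interval: [0.671563, 0.682500]

After 7 iteration(s), the approximation is c_7 = 0.671563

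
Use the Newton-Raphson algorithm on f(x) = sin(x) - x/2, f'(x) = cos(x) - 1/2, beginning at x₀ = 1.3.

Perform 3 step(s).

f(x) = sin(x) - x/2
f'(x) = cos(x) - 1/2
x₀ = 1.3

Newton-Raphson formula: x_{n+1} = x_n - f(x_n)/f'(x_n)

Iteration 1:
  f(1.300000) = 0.313558
  f'(1.300000) = -0.232501
  x_1 = 1.300000 - 0.313558/(-0.232501) = 2.648631
Iteration 2:
  f(2.648631) = -0.851078
  f'(2.648631) = -1.380935
  x_2 = 2.648631 - (-0.851078)/(-1.380935) = 2.032325
Iteration 3:
  f(2.032325) = -0.120790
  f'(2.032325) = -0.945317
  x_3 = 2.032325 - (-0.120790)/(-0.945317) = 1.904548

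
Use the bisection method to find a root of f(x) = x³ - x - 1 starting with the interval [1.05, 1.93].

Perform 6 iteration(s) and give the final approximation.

f(x) = x³ - x - 1
Initial interval: [1.05, 1.93]

Iteration 1:
  c_1 = (1.050000 + 1.930000)/2 = 1.490000
  f(c_1) = f(1.490000) = 0.817949
  f(a) × f(c) < 0, new interval: [1.050000, 1.490000]
Iteration 2:
  c_2 = (1.050000 + 1.490000)/2 = 1.270000
  f(c_2) = f(1.270000) = -0.221617
  f(a) × f(c) ≥ 0, new interval: [1.270000, 1.490000]
Iteration 3:
  c_3 = (1.270000 + 1.490000)/2 = 1.380000
  f(c_3) = f(1.380000) = 0.248072
  f(a) × f(c) < 0, new interval: [1.270000, 1.380000]
Iteration 4:
  c_4 = (1.270000 + 1.380000)/2 = 1.325000
  f(c_4) = f(1.325000) = 0.001203
  f(a) × f(c) < 0, new interval: [1.270000, 1.325000]
Iteration 5:
  c_5 = (1.270000 + 1.325000)/2 = 1.297500
  f(c_5) = f(1.297500) = -0.113151
  f(a) × f(c) ≥ 0, new interval: [1.297500, 1.325000]
Iteration 6:
  c_6 = (1.297500 + 1.325000)/2 = 1.311250
  f(c_6) = f(1.311250) = -0.056717
  f(a) × f(c) ≥ 0, new interval: [1.311250, 1.325000]

After 6 iteration(s), the approximation is c_6 = 1.311250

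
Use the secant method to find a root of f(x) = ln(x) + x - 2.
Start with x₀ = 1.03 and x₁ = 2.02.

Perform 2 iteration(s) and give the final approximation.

f(x) = ln(x) + x - 2
x₀ = 1.03, x₁ = 2.02

Secant formula: x_{n+1} = x_n - f(x_n)(x_n - x_{n-1})/(f(x_n) - f(x_{n-1}))

Iteration 1:
  f(1.030000) = -0.940441
  f(2.020000) = 0.723098
  x_2 = 2.020000 - 0.723098×(2.020000 - 1.030000)/(0.723098 - (-0.940441))
       = 1.589672
Iteration 2:
  f(2.020000) = 0.723098
  f(1.589672) = 0.053200
  x_3 = 1.589672 - 0.053200×(1.589672 - 2.020000)/(0.053200 - 0.723098)
       = 1.555498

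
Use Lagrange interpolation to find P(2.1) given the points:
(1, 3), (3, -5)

Lagrange interpolation formula:
P(x) = Σ yᵢ × Lᵢ(x)
where Lᵢ(x) = Π_{j≠i} (x - xⱼ)/(xᵢ - xⱼ)

L_0(2.1) = (2.1 - 3)/(1 - 3) = 0.450000
L_1(2.1) = (2.1 - 1)/(3 - 1) = 0.550000

P(2.1) = 3×L_0(2.1) + (-5)×L_1(2.1)
P(2.1) = -1.400000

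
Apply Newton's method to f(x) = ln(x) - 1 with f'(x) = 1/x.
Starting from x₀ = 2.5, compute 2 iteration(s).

f(x) = ln(x) - 1
f'(x) = 1/x
x₀ = 2.5

Newton-Raphson formula: x_{n+1} = x_n - f(x_n)/f'(x_n)

Iteration 1:
  f(2.500000) = -0.083709
  f'(2.500000) = 0.400000
  x_1 = 2.500000 - (-0.083709)/0.400000 = 2.709273
Iteration 2:
  f(2.709273) = -0.003320
  f'(2.709273) = 0.369103
  x_2 = 2.709273 - (-0.003320)/0.369103 = 2.718267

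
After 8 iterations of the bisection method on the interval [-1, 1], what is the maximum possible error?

Bisection error bound: |error| ≤ (b-a)/2^n
|error| ≤ (1 - (-1))/2^8 = 2/2^8
|error| ≤ 0.0078125000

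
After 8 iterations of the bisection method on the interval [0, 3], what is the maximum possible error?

Bisection error bound: |error| ≤ (b-a)/2^n
|error| ≤ (3 - 0)/2^8 = 3/2^8
|error| ≤ 0.0117187500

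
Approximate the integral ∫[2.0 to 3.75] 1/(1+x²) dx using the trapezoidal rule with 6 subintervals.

f(x) = 1/(1+x²)
a = 2.0, b = 3.75, n = 6
h = (b - a)/n = 0.291667

Trapezoidal rule: (h/2)[f(x₀) + 2f(x₁) + 2f(x₂) + ... + f(xₙ)]

x_0 = 2.0000, f(x_0) = 0.200000, coefficient = 1
x_1 = 2.2917, f(x_1) = 0.159956, coefficient = 2
x_2 = 2.5833, f(x_2) = 0.130317, coefficient = 2
x_3 = 2.8750, f(x_3) = 0.107926, coefficient = 2
x_4 = 3.1667, f(x_4) = 0.090680, coefficient = 2
x_5 = 3.4583, f(x_5) = 0.077160, coefficient = 2
x_6 = 3.7500, f(x_6) = 0.066390, coefficient = 1

I ≈ (0.291667/2) × 1.398467 = 0.203943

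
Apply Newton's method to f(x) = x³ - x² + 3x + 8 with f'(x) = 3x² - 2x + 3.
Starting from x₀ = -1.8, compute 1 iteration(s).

f(x) = x³ - x² + 3x + 8
f'(x) = 3x² - 2x + 3
x₀ = -1.8

Newton-Raphson formula: x_{n+1} = x_n - f(x_n)/f'(x_n)

Iteration 1:
  f(-1.800000) = -6.472000
  f'(-1.800000) = 16.320000
  x_1 = -1.800000 - (-6.472000)/16.320000 = -1.403431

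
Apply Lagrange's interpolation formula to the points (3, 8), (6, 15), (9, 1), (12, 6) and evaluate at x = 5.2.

Lagrange interpolation formula:
P(x) = Σ yᵢ × Lᵢ(x)
where Lᵢ(x) = Π_{j≠i} (x - xⱼ)/(xᵢ - xⱼ)

L_0(5.2) = (5.2 - 6)/(3 - 6) × (5.2 - 9)/(3 - 9) × (5.2 - 12)/(3 - 12) = 0.127605
L_1(5.2) = (5.2 - 3)/(6 - 3) × (5.2 - 9)/(6 - 9) × (5.2 - 12)/(6 - 12) = 1.052741
L_2(5.2) = (5.2 - 3)/(9 - 3) × (5.2 - 6)/(9 - 6) × (5.2 - 12)/(9 - 12) = -0.221630
L_3(5.2) = (5.2 - 3)/(12 - 3) × (5.2 - 6)/(12 - 6) × (5.2 - 9)/(12 - 9) = 0.041284

P(5.2) = 8×L_0(5.2) + 15×L_1(5.2) + 1×L_2(5.2) + 6×L_3(5.2)
P(5.2) = 16.838025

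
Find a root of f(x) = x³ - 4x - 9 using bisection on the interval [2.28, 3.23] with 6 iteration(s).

f(x) = x³ - 4x - 9
Initial interval: [2.28, 3.23]

Iteration 1:
  c_1 = (2.280000 + 3.230000)/2 = 2.755000
  f(c_1) = f(2.755000) = 0.890519
  f(a) × f(c) < 0, new interval: [2.280000, 2.755000]
Iteration 2:
  c_2 = (2.280000 + 2.755000)/2 = 2.517500
  f(c_2) = f(2.517500) = -3.114573
  f(a) × f(c) ≥ 0, new interval: [2.517500, 2.755000]
Iteration 3:
  c_3 = (2.517500 + 2.755000)/2 = 2.636250
  f(c_3) = f(2.636250) = -1.223553
  f(a) × f(c) ≥ 0, new interval: [2.636250, 2.755000]
Iteration 4:
  c_4 = (2.636250 + 2.755000)/2 = 2.695625
  f(c_4) = f(2.695625) = -0.195026
  f(a) × f(c) ≥ 0, new interval: [2.695625, 2.755000]
Iteration 5:
  c_5 = (2.695625 + 2.755000)/2 = 2.725312
  f(c_5) = f(2.725312) = 0.340540
  f(a) × f(c) < 0, new interval: [2.695625, 2.725312]
Iteration 6:
  c_6 = (2.695625 + 2.725312)/2 = 2.710469
  f(c_6) = f(2.710469) = 0.070965
  f(a) × f(c) < 0, new interval: [2.695625, 2.710469]

After 6 iteration(s), the approximation is c_6 = 2.710469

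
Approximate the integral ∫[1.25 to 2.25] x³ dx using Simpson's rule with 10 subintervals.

f(x) = x³
a = 1.25, b = 2.25, n = 10
h = (b - a)/n = 0.100000

Simpson's rule: (h/3)[f(x₀) + 4f(x₁) + 2f(x₂) + ... + f(xₙ)]

x_0 = 1.2500, f(x_0) = 1.953125, coefficient = 1
x_1 = 1.3500, f(x_1) = 2.460375, coefficient = 4
x_2 = 1.4500, f(x_2) = 3.048625, coefficient = 2
x_3 = 1.5500, f(x_3) = 3.723875, coefficient = 4
x_4 = 1.6500, f(x_4) = 4.492125, coefficient = 2
x_5 = 1.7500, f(x_5) = 5.359375, coefficient = 4
x_6 = 1.8500, f(x_6) = 6.331625, coefficient = 2
x_7 = 1.9500, f(x_7) = 7.414875, coefficient = 4
x_8 = 2.0500, f(x_8) = 8.615125, coefficient = 2
x_9 = 2.1500, f(x_9) = 9.938375, coefficient = 4
x_10 = 2.2500, f(x_10) = 11.390625, coefficient = 1

I ≈ (0.100000/3) × 173.906250 = 5.796875
Exact value: 5.796875
Error: 0.000000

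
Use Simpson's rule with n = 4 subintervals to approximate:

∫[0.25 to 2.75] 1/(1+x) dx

f(x) = 1/(1+x)
a = 0.25, b = 2.75, n = 4
h = (b - a)/n = 0.625000

Simpson's rule: (h/3)[f(x₀) + 4f(x₁) + 2f(x₂) + ... + f(xₙ)]

x_0 = 0.2500, f(x_0) = 0.800000, coefficient = 1
x_1 = 0.8750, f(x_1) = 0.533333, coefficient = 4
x_2 = 1.5000, f(x_2) = 0.400000, coefficient = 2
x_3 = 2.1250, f(x_3) = 0.320000, coefficient = 4
x_4 = 2.7500, f(x_4) = 0.266667, coefficient = 1

I ≈ (0.625000/3) × 5.280000 = 1.100000
Exact value: 1.098612
Error: 0.001388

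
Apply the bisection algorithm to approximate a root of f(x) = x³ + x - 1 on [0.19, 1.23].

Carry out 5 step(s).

f(x) = x³ + x - 1
Initial interval: [0.19, 1.23]

Iteration 1:
  c_1 = (0.190000 + 1.230000)/2 = 0.710000
  f(c_1) = f(0.710000) = 0.067911
  f(a) × f(c) < 0, new interval: [0.190000, 0.710000]
Iteration 2:
  c_2 = (0.190000 + 0.710000)/2 = 0.450000
  f(c_2) = f(0.450000) = -0.458875
  f(a) × f(c) ≥ 0, new interval: [0.450000, 0.710000]
Iteration 3:
  c_3 = (0.450000 + 0.710000)/2 = 0.580000
  f(c_3) = f(0.580000) = -0.224888
  f(a) × f(c) ≥ 0, new interval: [0.580000, 0.710000]
Iteration 4:
  c_4 = (0.580000 + 0.710000)/2 = 0.645000
  f(c_4) = f(0.645000) = -0.086664
  f(a) × f(c) ≥ 0, new interval: [0.645000, 0.710000]
Iteration 5:
  c_5 = (0.645000 + 0.710000)/2 = 0.677500
  f(c_5) = f(0.677500) = -0.011523
  f(a) × f(c) ≥ 0, new interval: [0.677500, 0.710000]

After 5 iteration(s), the approximation is c_5 = 0.677500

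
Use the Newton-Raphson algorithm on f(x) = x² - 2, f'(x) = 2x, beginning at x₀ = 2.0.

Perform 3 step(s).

f(x) = x² - 2
f'(x) = 2x
x₀ = 2.0

Newton-Raphson formula: x_{n+1} = x_n - f(x_n)/f'(x_n)

Iteration 1:
  f(2.000000) = 2.000000
  f'(2.000000) = 4.000000
  x_1 = 2.000000 - 2.000000/4.000000 = 1.500000
Iteration 2:
  f(1.500000) = 0.250000
  f'(1.500000) = 3.000000
  x_2 = 1.500000 - 0.250000/3.000000 = 1.416667
Iteration 3:
  f(1.416667) = 0.006944
  f'(1.416667) = 2.833333
  x_3 = 1.416667 - 0.006944/2.833333 = 1.414216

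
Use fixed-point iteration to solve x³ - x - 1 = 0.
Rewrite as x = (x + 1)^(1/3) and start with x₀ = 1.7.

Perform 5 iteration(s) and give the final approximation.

Equation: x³ - x - 1 = 0
Fixed-point form: x = (x + 1)^(1/3)
x₀ = 1.7

x_1 = g(1.700000) = 1.392477
x_2 = g(1.392477) = 1.337465
x_3 = g(1.337465) = 1.327135
x_4 = g(1.327135) = 1.325177
x_5 = g(1.325177) = 1.324805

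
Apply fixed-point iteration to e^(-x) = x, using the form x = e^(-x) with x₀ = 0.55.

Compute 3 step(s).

Equation: e^(-x) = x
Fixed-point form: x = e^(-x)
x₀ = 0.55

x_1 = g(0.550000) = 0.576950
x_2 = g(0.576950) = 0.561609
x_3 = g(0.561609) = 0.570291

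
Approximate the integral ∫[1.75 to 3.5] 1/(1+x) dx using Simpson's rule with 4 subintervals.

f(x) = 1/(1+x)
a = 1.75, b = 3.5, n = 4
h = (b - a)/n = 0.437500

Simpson's rule: (h/3)[f(x₀) + 4f(x₁) + 2f(x₂) + ... + f(xₙ)]

x_0 = 1.7500, f(x_0) = 0.363636, coefficient = 1
x_1 = 2.1875, f(x_1) = 0.313725, coefficient = 4
x_2 = 2.6250, f(x_2) = 0.275862, coefficient = 2
x_3 = 3.0625, f(x_3) = 0.246154, coefficient = 4
x_4 = 3.5000, f(x_4) = 0.222222, coefficient = 1

I ≈ (0.437500/3) × 3.377100 = 0.492494
Exact value: 0.492476
Error: 0.000017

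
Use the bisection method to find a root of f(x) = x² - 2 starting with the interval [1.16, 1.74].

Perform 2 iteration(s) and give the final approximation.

f(x) = x² - 2
Initial interval: [1.16, 1.74]

Iteration 1:
  c_1 = (1.160000 + 1.740000)/2 = 1.450000
  f(c_1) = f(1.450000) = 0.102500
  f(a) × f(c) < 0, new interval: [1.160000, 1.450000]
Iteration 2:
  c_2 = (1.160000 + 1.450000)/2 = 1.305000
  f(c_2) = f(1.305000) = -0.296975
  f(a) × f(c) ≥ 0, new interval: [1.305000, 1.450000]

After 2 iteration(s), the approximation is c_2 = 1.305000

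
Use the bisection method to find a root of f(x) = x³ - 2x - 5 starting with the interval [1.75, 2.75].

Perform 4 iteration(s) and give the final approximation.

f(x) = x³ - 2x - 5
Initial interval: [1.75, 2.75]

Iteration 1:
  c_1 = (1.750000 + 2.750000)/2 = 2.250000
  f(c_1) = f(2.250000) = 1.890625
  f(a) × f(c) < 0, new interval: [1.750000, 2.250000]
Iteration 2:
  c_2 = (1.750000 + 2.250000)/2 = 2.000000
  f(c_2) = f(2.000000) = -1.000000
  f(a) × f(c) ≥ 0, new interval: [2.000000, 2.250000]
Iteration 3:
  c_3 = (2.000000 + 2.250000)/2 = 2.125000
  f(c_3) = f(2.125000) = 0.345703
  f(a) × f(c) < 0, new interval: [2.000000, 2.125000]
Iteration 4:
  c_4 = (2.000000 + 2.125000)/2 = 2.062500
  f(c_4) = f(2.062500) = -0.351318
  f(a) × f(c) ≥ 0, new interval: [2.062500, 2.125000]

After 4 iteration(s), the approximation is c_4 = 2.062500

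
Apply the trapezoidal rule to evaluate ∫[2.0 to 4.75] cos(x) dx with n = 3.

f(x) = cos(x)
a = 2.0, b = 4.75, n = 3
h = (b - a)/n = 0.916667

Trapezoidal rule: (h/2)[f(x₀) + 2f(x₁) + 2f(x₂) + ... + f(xₙ)]

x_0 = 2.0000, f(x_0) = -0.416147, coefficient = 1
x_1 = 2.9167, f(x_1) = -0.974811, coefficient = 2
x_2 = 3.8333, f(x_2) = -0.770137, coefficient = 2
x_3 = 4.7500, f(x_3) = 0.037602, coefficient = 1

I ≈ (0.916667/2) × -3.868440 = -1.773035
Exact value: -1.908590
Error: 0.135555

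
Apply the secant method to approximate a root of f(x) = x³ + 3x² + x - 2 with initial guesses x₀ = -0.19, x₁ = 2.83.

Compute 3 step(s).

f(x) = x³ + 3x² + x - 2
x₀ = -0.19, x₁ = 2.83

Secant formula: x_{n+1} = x_n - f(x_n)(x_n - x_{n-1})/(f(x_n) - f(x_{n-1}))

Iteration 1:
  f(-0.190000) = -2.088559
  f(2.830000) = 47.521887
  x_2 = 2.830000 - 47.521887×(2.830000 - (-0.190000))/(47.521887 - (-2.088559))
       = -0.062860
Iteration 2:
  f(2.830000) = 47.521887
  f(-0.062860) = -2.051255
  x_3 = -0.062860 - (-2.051255)×(-0.062860 - 2.830000)/(-2.051255 - 47.521887)
       = 0.056841
Iteration 3:
  f(-0.062860) = -2.051255
  f(0.056841) = -1.933282
  x_4 = 0.056841 - (-1.933282)×(0.056841 - (-0.062860))/(-1.933282 - (-2.051255))
       = 2.018466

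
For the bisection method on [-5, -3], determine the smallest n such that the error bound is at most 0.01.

We need (b-a)/2^n ≤ 0.01
(-3 - (-5))/2^n ≤ 0.01
2/2^n ≤ 0.01
2^n ≥ 200
n ≥ log₂(200) = 7.64
n ≥ 8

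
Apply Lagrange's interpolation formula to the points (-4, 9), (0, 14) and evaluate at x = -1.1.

Lagrange interpolation formula:
P(x) = Σ yᵢ × Lᵢ(x)
where Lᵢ(x) = Π_{j≠i} (x - xⱼ)/(xᵢ - xⱼ)

L_0(-1.1) = (-1.1 - 0)/(-4 - 0) = 0.275000
L_1(-1.1) = (-1.1 - (-4))/(0 - (-4)) = 0.725000

P(-1.1) = 9×L_0(-1.1) + 14×L_1(-1.1)
P(-1.1) = 12.625000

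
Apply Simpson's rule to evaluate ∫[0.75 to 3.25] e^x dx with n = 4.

f(x) = e^x
a = 0.75, b = 3.25, n = 4
h = (b - a)/n = 0.625000

Simpson's rule: (h/3)[f(x₀) + 4f(x₁) + 2f(x₂) + ... + f(xₙ)]

x_0 = 0.7500, f(x_0) = 2.117000, coefficient = 1
x_1 = 1.3750, f(x_1) = 3.955077, coefficient = 4
x_2 = 2.0000, f(x_2) = 7.389056, coefficient = 2
x_3 = 2.6250, f(x_3) = 13.804574, coefficient = 4
x_4 = 3.2500, f(x_4) = 25.790340, coefficient = 1

I ≈ (0.625000/3) × 113.724056 = 23.692512
Exact value: 23.673340
Error: 0.019172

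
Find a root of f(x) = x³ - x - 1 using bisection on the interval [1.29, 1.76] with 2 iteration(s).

f(x) = x³ - x - 1
Initial interval: [1.29, 1.76]

Iteration 1:
  c_1 = (1.290000 + 1.760000)/2 = 1.525000
  f(c_1) = f(1.525000) = 1.021578
  f(a) × f(c) < 0, new interval: [1.290000, 1.525000]
Iteration 2:
  c_2 = (1.290000 + 1.525000)/2 = 1.407500
  f(c_2) = f(1.407500) = 0.380837
  f(a) × f(c) < 0, new interval: [1.290000, 1.407500]

After 2 iteration(s), the approximation is c_2 = 1.407500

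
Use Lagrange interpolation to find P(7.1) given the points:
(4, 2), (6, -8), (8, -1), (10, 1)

Lagrange interpolation formula:
P(x) = Σ yᵢ × Lᵢ(x)
where Lᵢ(x) = Π_{j≠i} (x - xⱼ)/(xᵢ - xⱼ)

L_0(7.1) = (7.1 - 6)/(4 - 6) × (7.1 - 8)/(4 - 8) × (7.1 - 10)/(4 - 10) = -0.059813
L_1(7.1) = (7.1 - 4)/(6 - 4) × (7.1 - 8)/(6 - 8) × (7.1 - 10)/(6 - 10) = 0.505688
L_2(7.1) = (7.1 - 4)/(8 - 4) × (7.1 - 6)/(8 - 6) × (7.1 - 10)/(8 - 10) = 0.618062
L_3(7.1) = (7.1 - 4)/(10 - 4) × (7.1 - 6)/(10 - 6) × (7.1 - 8)/(10 - 8) = -0.063938

P(7.1) = 2×L_0(7.1) + (-8)×L_1(7.1) + (-1)×L_2(7.1) + 1×L_3(7.1)
P(7.1) = -4.847125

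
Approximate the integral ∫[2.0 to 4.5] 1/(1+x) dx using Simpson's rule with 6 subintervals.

f(x) = 1/(1+x)
a = 2.0, b = 4.5, n = 6
h = (b - a)/n = 0.416667

Simpson's rule: (h/3)[f(x₀) + 4f(x₁) + 2f(x₂) + ... + f(xₙ)]

x_0 = 2.0000, f(x_0) = 0.333333, coefficient = 1
x_1 = 2.4167, f(x_1) = 0.292683, coefficient = 4
x_2 = 2.8333, f(x_2) = 0.260870, coefficient = 2
x_3 = 3.2500, f(x_3) = 0.235294, coefficient = 4
x_4 = 3.6667, f(x_4) = 0.214286, coefficient = 2
x_5 = 4.0833, f(x_5) = 0.196721, coefficient = 4
x_6 = 4.5000, f(x_6) = 0.181818, coefficient = 1

I ≈ (0.416667/3) × 4.364255 = 0.606147
Exact value: 0.606136
Error: 0.000011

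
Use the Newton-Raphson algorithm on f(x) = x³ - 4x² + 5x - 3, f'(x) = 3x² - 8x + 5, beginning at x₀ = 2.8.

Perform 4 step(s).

f(x) = x³ - 4x² + 5x - 3
f'(x) = 3x² - 8x + 5
x₀ = 2.8

Newton-Raphson formula: x_{n+1} = x_n - f(x_n)/f'(x_n)

Iteration 1:
  f(2.800000) = 1.592000
  f'(2.800000) = 6.120000
  x_1 = 2.800000 - 1.592000/6.120000 = 2.539869
Iteration 2:
  f(2.539869) = 0.280137
  f'(2.539869) = 4.033854
  x_2 = 2.539869 - 0.280137/4.033854 = 2.470423
Iteration 3:
  f(2.470423) = 0.017122
  f'(2.470423) = 3.545585
  x_3 = 2.470423 - 0.017122/3.545585 = 2.465594
Iteration 4:
  f(2.465594) = 0.000079
  f'(2.465594) = 3.512708
  x_4 = 2.465594 - 0.000079/3.512708 = 2.465571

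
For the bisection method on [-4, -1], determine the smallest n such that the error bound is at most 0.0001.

We need (b-a)/2^n ≤ 0.0001
(-1 - (-4))/2^n ≤ 0.0001
3/2^n ≤ 0.0001
2^n ≥ 30000
n ≥ log₂(30000) = 14.87
n ≥ 15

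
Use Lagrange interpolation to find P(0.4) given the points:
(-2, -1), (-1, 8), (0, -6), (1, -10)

Lagrange interpolation formula:
P(x) = Σ yᵢ × Lᵢ(x)
where Lᵢ(x) = Π_{j≠i} (x - xⱼ)/(xᵢ - xⱼ)

L_0(0.4) = (0.4 - (-1))/(-2 - (-1)) × (0.4 - 0)/(-2 - 0) × (0.4 - 1)/(-2 - 1) = 0.056000
L_1(0.4) = (0.4 - (-2))/(-1 - (-2)) × (0.4 - 0)/(-1 - 0) × (0.4 - 1)/(-1 - 1) = -0.288000
L_2(0.4) = (0.4 - (-2))/(0 - (-2)) × (0.4 - (-1))/(0 - (-1)) × (0.4 - 1)/(0 - 1) = 1.008000
L_3(0.4) = (0.4 - (-2))/(1 - (-2)) × (0.4 - (-1))/(1 - (-1)) × (0.4 - 0)/(1 - 0) = 0.224000

P(0.4) = (-1)×L_0(0.4) + 8×L_1(0.4) + (-6)×L_2(0.4) + (-10)×L_3(0.4)
P(0.4) = -10.648000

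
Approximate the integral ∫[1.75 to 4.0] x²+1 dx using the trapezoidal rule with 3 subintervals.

f(x) = x²+1
a = 1.75, b = 4.0, n = 3
h = (b - a)/n = 0.750000

Trapezoidal rule: (h/2)[f(x₀) + 2f(x₁) + 2f(x₂) + ... + f(xₙ)]

x_0 = 1.7500, f(x_0) = 4.062500, coefficient = 1
x_1 = 2.5000, f(x_1) = 7.250000, coefficient = 2
x_2 = 3.2500, f(x_2) = 11.562500, coefficient = 2
x_3 = 4.0000, f(x_3) = 17.000000, coefficient = 1

I ≈ (0.750000/2) × 58.687500 = 22.007812
Exact value: 21.796875
Error: 0.210938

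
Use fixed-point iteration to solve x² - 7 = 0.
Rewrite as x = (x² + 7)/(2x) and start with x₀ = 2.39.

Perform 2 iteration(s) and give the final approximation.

Equation: x² - 7 = 0
Fixed-point form: x = (x² + 7)/(2x)
x₀ = 2.39

x_1 = g(2.390000) = 2.659435
x_2 = g(2.659435) = 2.645787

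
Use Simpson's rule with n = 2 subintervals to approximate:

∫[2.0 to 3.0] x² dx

f(x) = x²
a = 2.0, b = 3.0, n = 2
h = (b - a)/n = 0.500000

Simpson's rule: (h/3)[f(x₀) + 4f(x₁) + 2f(x₂) + ... + f(xₙ)]

x_0 = 2.0000, f(x_0) = 4.000000, coefficient = 1
x_1 = 2.5000, f(x_1) = 6.250000, coefficient = 4
x_2 = 3.0000, f(x_2) = 9.000000, coefficient = 1

I ≈ (0.500000/3) × 38.000000 = 6.333333
Exact value: 6.333333
Error: 0.000000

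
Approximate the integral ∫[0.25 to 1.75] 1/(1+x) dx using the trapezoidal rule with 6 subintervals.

f(x) = 1/(1+x)
a = 0.25, b = 1.75, n = 6
h = (b - a)/n = 0.250000

Trapezoidal rule: (h/2)[f(x₀) + 2f(x₁) + 2f(x₂) + ... + f(xₙ)]

x_0 = 0.2500, f(x_0) = 0.800000, coefficient = 1
x_1 = 0.5000, f(x_1) = 0.666667, coefficient = 2
x_2 = 0.7500, f(x_2) = 0.571429, coefficient = 2
x_3 = 1.0000, f(x_3) = 0.500000, coefficient = 2
x_4 = 1.2500, f(x_4) = 0.444444, coefficient = 2
x_5 = 1.5000, f(x_5) = 0.400000, coefficient = 2
x_6 = 1.7500, f(x_6) = 0.363636, coefficient = 1

I ≈ (0.250000/2) × 6.328716 = 0.791089
Exact value: 0.788457
Error: 0.002632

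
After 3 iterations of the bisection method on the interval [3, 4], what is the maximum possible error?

Bisection error bound: |error| ≤ (b-a)/2^n
|error| ≤ (4 - 3)/2^3 = 1/2^3
|error| ≤ 0.1250000000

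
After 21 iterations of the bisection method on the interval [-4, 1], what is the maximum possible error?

Bisection error bound: |error| ≤ (b-a)/2^n
|error| ≤ (1 - (-4))/2^21 = 5/2^21
|error| ≤ 0.0000023842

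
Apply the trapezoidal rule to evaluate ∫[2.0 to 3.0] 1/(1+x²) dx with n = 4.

f(x) = 1/(1+x²)
a = 2.0, b = 3.0, n = 4
h = (b - a)/n = 0.250000

Trapezoidal rule: (h/2)[f(x₀) + 2f(x₁) + 2f(x₂) + ... + f(xₙ)]

x_0 = 2.0000, f(x_0) = 0.200000, coefficient = 1
x_1 = 2.2500, f(x_1) = 0.164948, coefficient = 2
x_2 = 2.5000, f(x_2) = 0.137931, coefficient = 2
x_3 = 2.7500, f(x_3) = 0.116788, coefficient = 2
x_4 = 3.0000, f(x_4) = 0.100000, coefficient = 1

I ≈ (0.250000/2) × 1.139336 = 0.142417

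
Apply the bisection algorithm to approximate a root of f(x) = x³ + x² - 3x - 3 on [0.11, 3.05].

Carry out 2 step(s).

f(x) = x³ + x² - 3x - 3
Initial interval: [0.11, 3.05]

Iteration 1:
  c_1 = (0.110000 + 3.050000)/2 = 1.580000
  f(c_1) = f(1.580000) = -1.299288
  f(a) × f(c) ≥ 0, new interval: [1.580000, 3.050000]
Iteration 2:
  c_2 = (1.580000 + 3.050000)/2 = 2.315000
  f(c_2) = f(2.315000) = 7.820831
  f(a) × f(c) < 0, new interval: [1.580000, 2.315000]

After 2 iteration(s), the approximation is c_2 = 2.315000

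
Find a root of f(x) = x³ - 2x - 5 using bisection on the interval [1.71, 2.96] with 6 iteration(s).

f(x) = x³ - 2x - 5
Initial interval: [1.71, 2.96]

Iteration 1:
  c_1 = (1.710000 + 2.960000)/2 = 2.335000
  f(c_1) = f(2.335000) = 3.060945
  f(a) × f(c) < 0, new interval: [1.710000, 2.335000]
Iteration 2:
  c_2 = (1.710000 + 2.335000)/2 = 2.022500
  f(c_2) = f(2.022500) = -0.771951
  f(a) × f(c) ≥ 0, new interval: [2.022500, 2.335000]
Iteration 3:
  c_3 = (2.022500 + 2.335000)/2 = 2.178750
  f(c_3) = f(2.178750) = 0.984921
  f(a) × f(c) < 0, new interval: [2.022500, 2.178750]
Iteration 4:
  c_4 = (2.022500 + 2.178750)/2 = 2.100625
  f(c_4) = f(2.100625) = 0.068021
  f(a) × f(c) < 0, new interval: [2.022500, 2.100625]
Iteration 5:
  c_5 = (2.022500 + 2.100625)/2 = 2.061562
  f(c_5) = f(2.061562) = -0.361402
  f(a) × f(c) ≥ 0, new interval: [2.061562, 2.100625]
Iteration 6:
  c_6 = (2.061562 + 2.100625)/2 = 2.081094
  f(c_6) = f(2.081094) = -0.149072
  f(a) × f(c) ≥ 0, new interval: [2.081094, 2.100625]

After 6 iteration(s), the approximation is c_6 = 2.081094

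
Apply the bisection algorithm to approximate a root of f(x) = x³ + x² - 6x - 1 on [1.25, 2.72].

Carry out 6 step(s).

f(x) = x³ + x² - 6x - 1
Initial interval: [1.25, 2.72]

Iteration 1:
  c_1 = (1.250000 + 2.720000)/2 = 1.985000
  f(c_1) = f(1.985000) = -1.148428
  f(a) × f(c) ≥ 0, new interval: [1.985000, 2.720000]
Iteration 2:
  c_2 = (1.985000 + 2.720000)/2 = 2.352500
  f(c_2) = f(2.352500) = 3.438594
  f(a) × f(c) < 0, new interval: [1.985000, 2.352500]
Iteration 3:
  c_3 = (1.985000 + 2.352500)/2 = 2.168750
  f(c_3) = f(2.168750) = 0.891641
  f(a) × f(c) < 0, new interval: [1.985000, 2.168750]
Iteration 4:
  c_4 = (1.985000 + 2.168750)/2 = 2.076875
  f(c_4) = f(2.076875) = -0.189427
  f(a) × f(c) ≥ 0, new interval: [2.076875, 2.168750]
Iteration 5:
  c_5 = (2.076875 + 2.168750)/2 = 2.122813
  f(c_5) = f(2.122813) = 0.335558
  f(a) × f(c) < 0, new interval: [2.076875, 2.122813]
Iteration 6:
  c_6 = (2.076875 + 2.122813)/2 = 2.099844
  f(c_6) = f(2.099844) = 0.069214
  f(a) × f(c) < 0, new interval: [2.076875, 2.099844]

After 6 iteration(s), the approximation is c_6 = 2.099844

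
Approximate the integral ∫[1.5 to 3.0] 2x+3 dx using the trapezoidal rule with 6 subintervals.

f(x) = 2x+3
a = 1.5, b = 3.0, n = 6
h = (b - a)/n = 0.250000

Trapezoidal rule: (h/2)[f(x₀) + 2f(x₁) + 2f(x₂) + ... + f(xₙ)]

x_0 = 1.5000, f(x_0) = 6.000000, coefficient = 1
x_1 = 1.7500, f(x_1) = 6.500000, coefficient = 2
x_2 = 2.0000, f(x_2) = 7.000000, coefficient = 2
x_3 = 2.2500, f(x_3) = 7.500000, coefficient = 2
x_4 = 2.5000, f(x_4) = 8.000000, coefficient = 2
x_5 = 2.7500, f(x_5) = 8.500000, coefficient = 2
x_6 = 3.0000, f(x_6) = 9.000000, coefficient = 1

I ≈ (0.250000/2) × 90.000000 = 11.250000
Exact value: 11.250000
Error: 0.000000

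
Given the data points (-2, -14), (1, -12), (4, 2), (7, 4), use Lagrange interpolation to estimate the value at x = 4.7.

Lagrange interpolation formula:
P(x) = Σ yᵢ × Lᵢ(x)
where Lᵢ(x) = Π_{j≠i} (x - xⱼ)/(xᵢ - xⱼ)

L_0(4.7) = (4.7 - 1)/(-2 - 1) × (4.7 - 4)/(-2 - 4) × (4.7 - 7)/(-2 - 7) = 0.036772
L_1(4.7) = (4.7 - (-2))/(1 - (-2)) × (4.7 - 4)/(1 - 4) × (4.7 - 7)/(1 - 7) = -0.199759
L_2(4.7) = (4.7 - (-2))/(4 - (-2)) × (4.7 - 1)/(4 - 1) × (4.7 - 7)/(4 - 7) = 1.055870
L_3(4.7) = (4.7 - (-2))/(7 - (-2)) × (4.7 - 1)/(7 - 1) × (4.7 - 4)/(7 - 4) = 0.107117

P(4.7) = (-14)×L_0(4.7) + (-12)×L_1(4.7) + 2×L_2(4.7) + 4×L_3(4.7)
P(4.7) = 4.422519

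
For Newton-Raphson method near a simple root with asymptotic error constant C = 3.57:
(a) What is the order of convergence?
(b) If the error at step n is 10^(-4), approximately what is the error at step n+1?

(a) Newton-Raphson has quadratic (order 2) convergence near simple roots.
    This means |e_{n+1}| ≈ C|e_n|².

(b) With |e_n| = 10^(-4) and C = 3.57:
    |e_{n+1}| ≈ 3.57 × (10^(-4))² = 3.57 × 10^(-8)

(a) 2 (quadratic); (b) |e_{n+1}| ≈ 3.570e-08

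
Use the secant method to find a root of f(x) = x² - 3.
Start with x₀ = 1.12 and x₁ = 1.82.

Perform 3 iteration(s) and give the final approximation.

f(x) = x² - 3
x₀ = 1.12, x₁ = 1.82

Secant formula: x_{n+1} = x_n - f(x_n)(x_n - x_{n-1})/(f(x_n) - f(x_{n-1}))

Iteration 1:
  f(1.120000) = -1.745600
  f(1.820000) = 0.312400
  x_2 = 1.820000 - 0.312400×(1.820000 - 1.120000)/(0.312400 - (-1.745600))
       = 1.713741
Iteration 2:
  f(1.820000) = 0.312400
  f(1.713741) = -0.063090
  x_3 = 1.713741 - (-0.063090)×(1.713741 - 1.820000)/(-0.063090 - 0.312400)
       = 1.731595
Iteration 3:
  f(1.713741) = -0.063090
  f(1.731595) = -0.001578
  x_4 = 1.731595 - (-0.001578)×(1.731595 - 1.713741)/(-0.001578 - (-0.063090))
       = 1.732053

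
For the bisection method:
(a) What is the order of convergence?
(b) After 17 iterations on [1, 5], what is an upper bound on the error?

(a) Bisection has linear (order 1) convergence; the error is halved each step.

(b) Error bound = (b-a)/2^n = (5 - 1)/2^{17}
    = 4/2^{17}

(a) 1 (linear); (b) error ≤ 3.05e-05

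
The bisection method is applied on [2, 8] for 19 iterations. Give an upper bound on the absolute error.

Bisection error bound: |error| ≤ (b-a)/2^n
|error| ≤ (8 - 2)/2^19 = 6/2^19
|error| ≤ 0.0000114441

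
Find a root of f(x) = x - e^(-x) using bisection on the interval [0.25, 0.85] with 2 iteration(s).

f(x) = x - e^(-x)
Initial interval: [0.25, 0.85]

Iteration 1:
  c_1 = (0.250000 + 0.850000)/2 = 0.550000
  f(c_1) = f(0.550000) = -0.026950
  f(a) × f(c) ≥ 0, new interval: [0.550000, 0.850000]
Iteration 2:
  c_2 = (0.550000 + 0.850000)/2 = 0.700000
  f(c_2) = f(0.700000) = 0.203415
  f(a) × f(c) < 0, new interval: [0.550000, 0.700000]

After 2 iteration(s), the approximation is c_2 = 0.700000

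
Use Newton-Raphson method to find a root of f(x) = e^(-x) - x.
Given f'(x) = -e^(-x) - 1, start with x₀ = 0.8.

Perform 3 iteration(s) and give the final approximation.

f(x) = e^(-x) - x
f'(x) = -e^(-x) - 1
x₀ = 0.8

Newton-Raphson formula: x_{n+1} = x_n - f(x_n)/f'(x_n)

Iteration 1:
  f(0.800000) = -0.350671
  f'(0.800000) = -1.449329
  x_1 = 0.800000 - (-0.350671)/(-1.449329) = 0.558046
Iteration 2:
  f(0.558046) = 0.014280
  f'(0.558046) = -1.572326
  x_2 = 0.558046 - 0.014280/(-1.572326) = 0.567128
Iteration 3:
  f(0.567128) = 0.000024
  f'(0.567128) = -1.567152
  x_3 = 0.567128 - 0.000024/(-1.567152) = 0.567143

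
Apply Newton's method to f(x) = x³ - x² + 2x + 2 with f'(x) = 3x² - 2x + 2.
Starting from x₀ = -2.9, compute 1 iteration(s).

f(x) = x³ - x² + 2x + 2
f'(x) = 3x² - 2x + 2
x₀ = -2.9

Newton-Raphson formula: x_{n+1} = x_n - f(x_n)/f'(x_n)

Iteration 1:
  f(-2.900000) = -36.599000
  f'(-2.900000) = 33.030000
  x_1 = -2.900000 - (-36.599000)/33.030000 = -1.791947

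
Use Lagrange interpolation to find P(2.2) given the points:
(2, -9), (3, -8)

Lagrange interpolation formula:
P(x) = Σ yᵢ × Lᵢ(x)
where Lᵢ(x) = Π_{j≠i} (x - xⱼ)/(xᵢ - xⱼ)

L_0(2.2) = (2.2 - 3)/(2 - 3) = 0.800000
L_1(2.2) = (2.2 - 2)/(3 - 2) = 0.200000

P(2.2) = (-9)×L_0(2.2) + (-8)×L_1(2.2)
P(2.2) = -8.800000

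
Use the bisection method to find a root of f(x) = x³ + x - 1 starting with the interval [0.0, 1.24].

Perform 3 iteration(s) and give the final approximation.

f(x) = x³ + x - 1
Initial interval: [0.0, 1.24]

Iteration 1:
  c_1 = (0.000000 + 1.240000)/2 = 0.620000
  f(c_1) = f(0.620000) = -0.141672
  f(a) × f(c) ≥ 0, new interval: [0.620000, 1.240000]
Iteration 2:
  c_2 = (0.620000 + 1.240000)/2 = 0.930000
  f(c_2) = f(0.930000) = 0.734357
  f(a) × f(c) < 0, new interval: [0.620000, 0.930000]
Iteration 3:
  c_3 = (0.620000 + 0.930000)/2 = 0.775000
  f(c_3) = f(0.775000) = 0.240484
  f(a) × f(c) < 0, new interval: [0.620000, 0.775000]

After 3 iteration(s), the approximation is c_3 = 0.775000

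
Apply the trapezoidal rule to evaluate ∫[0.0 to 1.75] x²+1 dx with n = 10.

f(x) = x²+1
a = 0.0, b = 1.75, n = 10
h = (b - a)/n = 0.175000

Trapezoidal rule: (h/2)[f(x₀) + 2f(x₁) + 2f(x₂) + ... + f(xₙ)]

x_0 = 0.0000, f(x_0) = 1.000000, coefficient = 1
x_1 = 0.1750, f(x_1) = 1.030625, coefficient = 2
x_2 = 0.3500, f(x_2) = 1.122500, coefficient = 2
x_3 = 0.5250, f(x_3) = 1.275625, coefficient = 2
x_4 = 0.7000, f(x_4) = 1.490000, coefficient = 2
x_5 = 0.8750, f(x_5) = 1.765625, coefficient = 2
x_6 = 1.0500, f(x_6) = 2.102500, coefficient = 2
x_7 = 1.2250, f(x_7) = 2.500625, coefficient = 2
x_8 = 1.4000, f(x_8) = 2.960000, coefficient = 2
x_9 = 1.5750, f(x_9) = 3.480625, coefficient = 2
x_10 = 1.7500, f(x_10) = 4.062500, coefficient = 1

I ≈ (0.175000/2) × 40.518750 = 3.545391
Exact value: 3.536458
Error: 0.008932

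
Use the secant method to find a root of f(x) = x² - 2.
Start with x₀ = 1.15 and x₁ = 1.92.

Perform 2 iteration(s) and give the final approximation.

f(x) = x² - 2
x₀ = 1.15, x₁ = 1.92

Secant formula: x_{n+1} = x_n - f(x_n)(x_n - x_{n-1})/(f(x_n) - f(x_{n-1}))

Iteration 1:
  f(1.150000) = -0.677500
  f(1.920000) = 1.686400
  x_2 = 1.920000 - 1.686400×(1.920000 - 1.150000)/(1.686400 - (-0.677500))
       = 1.370684
Iteration 2:
  f(1.920000) = 1.686400
  f(1.370684) = -0.121225
  x_3 = 1.370684 - (-0.121225)×(1.370684 - 1.920000)/(-0.121225 - 1.686400)
       = 1.407523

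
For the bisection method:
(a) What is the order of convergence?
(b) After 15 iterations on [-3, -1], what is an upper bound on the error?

(a) Bisection has linear (order 1) convergence; the error is halved each step.

(b) Error bound = (b-a)/2^n = (-1 - (-3))/2^{15}
    = 2/2^{15}

(a) 1 (linear); (b) error ≤ 6.10e-05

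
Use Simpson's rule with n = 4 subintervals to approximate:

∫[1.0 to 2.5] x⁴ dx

f(x) = x⁴
a = 1.0, b = 2.5, n = 4
h = (b - a)/n = 0.375000

Simpson's rule: (h/3)[f(x₀) + 4f(x₁) + 2f(x₂) + ... + f(xₙ)]

x_0 = 1.0000, f(x_0) = 1.000000, coefficient = 1
x_1 = 1.3750, f(x_1) = 3.574463, coefficient = 4
x_2 = 1.7500, f(x_2) = 9.378906, coefficient = 2
x_3 = 2.1250, f(x_3) = 20.390869, coefficient = 4
x_4 = 2.5000, f(x_4) = 39.062500, coefficient = 1

I ≈ (0.375000/3) × 154.681641 = 19.335205
Exact value: 19.331250
Error: 0.003955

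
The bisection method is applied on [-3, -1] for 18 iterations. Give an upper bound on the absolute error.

Bisection error bound: |error| ≤ (b-a)/2^n
|error| ≤ (-1 - (-3))/2^18 = 2/2^18
|error| ≤ 0.0000076294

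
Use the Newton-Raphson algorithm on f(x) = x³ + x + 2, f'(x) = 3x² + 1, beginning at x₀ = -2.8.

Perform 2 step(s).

f(x) = x³ + x + 2
f'(x) = 3x² + 1
x₀ = -2.8

Newton-Raphson formula: x_{n+1} = x_n - f(x_n)/f'(x_n)

Iteration 1:
  f(-2.800000) = -22.752000
  f'(-2.800000) = 24.520000
  x_1 = -2.800000 - (-22.752000)/24.520000 = -1.872104
Iteration 2:
  f(-1.872104) = -6.433409
  f'(-1.872104) = 11.514325
  x_2 = -1.872104 - (-6.433409)/11.514325 = -1.313374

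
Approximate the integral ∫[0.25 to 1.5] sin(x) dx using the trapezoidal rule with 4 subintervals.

f(x) = sin(x)
a = 0.25, b = 1.5, n = 4
h = (b - a)/n = 0.312500

Trapezoidal rule: (h/2)[f(x₀) + 2f(x₁) + 2f(x₂) + ... + f(xₙ)]

x_0 = 0.2500, f(x_0) = 0.247404, coefficient = 1
x_1 = 0.5625, f(x_1) = 0.533303, coefficient = 2
x_2 = 0.8750, f(x_2) = 0.767544, coefficient = 2
x_3 = 1.1875, f(x_3) = 0.927437, coefficient = 2
x_4 = 1.5000, f(x_4) = 0.997495, coefficient = 1

I ≈ (0.312500/2) × 5.701465 = 0.890854
Exact value: 0.898175
Error: 0.007321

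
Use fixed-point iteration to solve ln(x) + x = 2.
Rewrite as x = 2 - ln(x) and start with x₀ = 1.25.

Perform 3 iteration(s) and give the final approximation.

Equation: ln(x) + x = 2
Fixed-point form: x = 2 - ln(x)
x₀ = 1.25

x_1 = g(1.250000) = 1.776856
x_2 = g(1.776856) = 1.425154
x_3 = g(1.425154) = 1.645720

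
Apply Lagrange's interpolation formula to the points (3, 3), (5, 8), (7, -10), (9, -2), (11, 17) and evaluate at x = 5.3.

Lagrange interpolation formula:
P(x) = Σ yᵢ × Lᵢ(x)
where Lᵢ(x) = Π_{j≠i} (x - xⱼ)/(xᵢ - xⱼ)

L_0(5.3) = (5.3 - 5)/(3 - 5) × (5.3 - 7)/(3 - 7) × (5.3 - 9)/(3 - 9) × (5.3 - 11)/(3 - 11) = -0.028010
L_1(5.3) = (5.3 - 3)/(5 - 3) × (5.3 - 7)/(5 - 7) × (5.3 - 9)/(5 - 9) × (5.3 - 11)/(5 - 11) = 0.858978
L_2(5.3) = (5.3 - 3)/(7 - 3) × (5.3 - 5)/(7 - 5) × (5.3 - 9)/(7 - 9) × (5.3 - 11)/(7 - 11) = 0.227377
L_3(5.3) = (5.3 - 3)/(9 - 3) × (5.3 - 5)/(9 - 5) × (5.3 - 7)/(9 - 7) × (5.3 - 11)/(9 - 11) = -0.069647
L_4(5.3) = (5.3 - 3)/(11 - 3) × (5.3 - 5)/(11 - 5) × (5.3 - 7)/(11 - 7) × (5.3 - 9)/(11 - 9) = 0.011302

P(5.3) = 3×L_0(5.3) + 8×L_1(5.3) + (-10)×L_2(5.3) + (-2)×L_3(5.3) + 17×L_4(5.3)
P(5.3) = 4.845463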